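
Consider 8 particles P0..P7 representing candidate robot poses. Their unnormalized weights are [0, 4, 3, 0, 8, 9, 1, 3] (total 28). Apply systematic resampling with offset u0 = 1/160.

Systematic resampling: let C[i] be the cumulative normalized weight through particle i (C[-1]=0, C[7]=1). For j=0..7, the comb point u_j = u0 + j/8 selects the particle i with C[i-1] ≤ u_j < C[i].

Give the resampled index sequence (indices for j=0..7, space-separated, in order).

1 1 4 4 4 5 5 6

C = [0, 1/7, 1/4, 1/4, 15/28, 6/7, 25/28, 1]
j=0: u_0=1/160 ∈ [0, 1/7) → index 1
j=1: u_1=21/160 ∈ [0, 1/7) → index 1
j=2: u_2=41/160 ∈ [1/4, 15/28) → index 4
j=3: u_3=61/160 ∈ [1/4, 15/28) → index 4
j=4: u_4=81/160 ∈ [1/4, 15/28) → index 4
j=5: u_5=101/160 ∈ [15/28, 6/7) → index 5
j=6: u_6=121/160 ∈ [15/28, 6/7) → index 5
j=7: u_7=141/160 ∈ [6/7, 25/28) → index 6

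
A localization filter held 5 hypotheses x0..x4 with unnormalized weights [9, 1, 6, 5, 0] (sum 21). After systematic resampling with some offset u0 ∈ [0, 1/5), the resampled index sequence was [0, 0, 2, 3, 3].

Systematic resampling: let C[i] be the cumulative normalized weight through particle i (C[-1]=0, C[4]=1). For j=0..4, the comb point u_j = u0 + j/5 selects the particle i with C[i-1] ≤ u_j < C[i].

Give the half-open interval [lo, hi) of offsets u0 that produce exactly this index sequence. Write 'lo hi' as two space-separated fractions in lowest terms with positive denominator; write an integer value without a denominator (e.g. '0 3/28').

C = [3/7, 10/21, 16/21, 1, 1]
j=0 picked index 0: u0 ∈ [0, 3/7)
j=1 picked index 0: u0 ∈ [-1/5, 8/35)
j=2 picked index 2: u0 ∈ [8/105, 38/105)
j=3 picked index 3: u0 ∈ [17/105, 2/5)
j=4 picked index 3: u0 ∈ [-4/105, 1/5)
intersection: [17/105, 1/5)

17/105 1/5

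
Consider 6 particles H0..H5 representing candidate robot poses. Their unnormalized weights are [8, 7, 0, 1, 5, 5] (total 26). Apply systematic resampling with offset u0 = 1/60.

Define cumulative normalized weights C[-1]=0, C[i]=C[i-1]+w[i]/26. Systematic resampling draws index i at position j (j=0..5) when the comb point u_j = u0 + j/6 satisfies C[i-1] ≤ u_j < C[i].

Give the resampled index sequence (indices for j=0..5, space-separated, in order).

C = [4/13, 15/26, 15/26, 8/13, 21/26, 1]
j=0: u_0=1/60 ∈ [0, 4/13) → index 0
j=1: u_1=11/60 ∈ [0, 4/13) → index 0
j=2: u_2=7/20 ∈ [4/13, 15/26) → index 1
j=3: u_3=31/60 ∈ [4/13, 15/26) → index 1
j=4: u_4=41/60 ∈ [8/13, 21/26) → index 4
j=5: u_5=17/20 ∈ [21/26, 1) → index 5

0 0 1 1 4 5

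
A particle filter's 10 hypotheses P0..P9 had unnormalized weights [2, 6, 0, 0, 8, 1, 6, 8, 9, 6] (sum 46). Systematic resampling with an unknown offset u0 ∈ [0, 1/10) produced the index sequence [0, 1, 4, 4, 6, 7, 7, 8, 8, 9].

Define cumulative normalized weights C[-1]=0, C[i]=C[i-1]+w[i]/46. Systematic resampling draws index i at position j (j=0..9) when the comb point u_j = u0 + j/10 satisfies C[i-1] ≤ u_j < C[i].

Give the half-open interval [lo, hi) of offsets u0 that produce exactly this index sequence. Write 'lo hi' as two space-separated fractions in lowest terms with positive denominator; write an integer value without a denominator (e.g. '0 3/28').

0 1/23

C = [1/23, 4/23, 4/23, 4/23, 8/23, 17/46, 1/2, 31/46, 20/23, 1]
j=0 picked index 0: u0 ∈ [0, 1/23)
j=1 picked index 1: u0 ∈ [-13/230, 17/230)
j=2 picked index 4: u0 ∈ [-3/115, 17/115)
j=3 picked index 4: u0 ∈ [-29/230, 11/230)
j=4 picked index 6: u0 ∈ [-7/230, 1/10)
j=5 picked index 7: u0 ∈ [0, 4/23)
j=6 picked index 7: u0 ∈ [-1/10, 17/230)
j=7 picked index 8: u0 ∈ [-3/115, 39/230)
j=8 picked index 8: u0 ∈ [-29/230, 8/115)
j=9 picked index 9: u0 ∈ [-7/230, 1/10)
intersection: [0, 1/23)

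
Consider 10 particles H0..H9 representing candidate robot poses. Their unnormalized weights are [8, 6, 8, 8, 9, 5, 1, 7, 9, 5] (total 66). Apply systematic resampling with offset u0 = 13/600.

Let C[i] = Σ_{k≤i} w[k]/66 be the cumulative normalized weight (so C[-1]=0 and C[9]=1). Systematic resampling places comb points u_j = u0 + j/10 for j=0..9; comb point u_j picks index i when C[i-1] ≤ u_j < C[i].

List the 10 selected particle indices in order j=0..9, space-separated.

0 1 2 2 3 4 5 7 8 8

C = [4/33, 7/33, 1/3, 5/11, 13/22, 2/3, 15/22, 26/33, 61/66, 1]
j=0: u_0=13/600 ∈ [0, 4/33) → index 0
j=1: u_1=73/600 ∈ [4/33, 7/33) → index 1
j=2: u_2=133/600 ∈ [7/33, 1/3) → index 2
j=3: u_3=193/600 ∈ [7/33, 1/3) → index 2
j=4: u_4=253/600 ∈ [1/3, 5/11) → index 3
j=5: u_5=313/600 ∈ [5/11, 13/22) → index 4
j=6: u_6=373/600 ∈ [13/22, 2/3) → index 5
j=7: u_7=433/600 ∈ [15/22, 26/33) → index 7
j=8: u_8=493/600 ∈ [26/33, 61/66) → index 8
j=9: u_9=553/600 ∈ [26/33, 61/66) → index 8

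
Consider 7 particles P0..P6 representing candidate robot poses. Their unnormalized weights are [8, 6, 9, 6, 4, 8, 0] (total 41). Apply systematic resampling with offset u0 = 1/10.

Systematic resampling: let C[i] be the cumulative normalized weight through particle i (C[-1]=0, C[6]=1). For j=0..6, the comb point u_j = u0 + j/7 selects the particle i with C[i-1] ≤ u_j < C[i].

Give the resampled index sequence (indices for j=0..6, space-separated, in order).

C = [8/41, 14/41, 23/41, 29/41, 33/41, 1, 1]
j=0: u_0=1/10 ∈ [0, 8/41) → index 0
j=1: u_1=17/70 ∈ [8/41, 14/41) → index 1
j=2: u_2=27/70 ∈ [14/41, 23/41) → index 2
j=3: u_3=37/70 ∈ [14/41, 23/41) → index 2
j=4: u_4=47/70 ∈ [23/41, 29/41) → index 3
j=5: u_5=57/70 ∈ [33/41, 1) → index 5
j=6: u_6=67/70 ∈ [33/41, 1) → index 5

0 1 2 2 3 5 5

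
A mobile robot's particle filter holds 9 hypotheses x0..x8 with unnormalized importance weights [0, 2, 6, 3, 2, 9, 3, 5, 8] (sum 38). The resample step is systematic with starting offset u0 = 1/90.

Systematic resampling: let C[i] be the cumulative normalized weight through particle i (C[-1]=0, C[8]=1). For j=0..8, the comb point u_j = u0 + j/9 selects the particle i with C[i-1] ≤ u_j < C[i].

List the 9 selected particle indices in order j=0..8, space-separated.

1 2 3 5 5 5 7 7 8

C = [0, 1/19, 4/19, 11/38, 13/38, 11/19, 25/38, 15/19, 1]
j=0: u_0=1/90 ∈ [0, 1/19) → index 1
j=1: u_1=11/90 ∈ [1/19, 4/19) → index 2
j=2: u_2=7/30 ∈ [4/19, 11/38) → index 3
j=3: u_3=31/90 ∈ [13/38, 11/19) → index 5
j=4: u_4=41/90 ∈ [13/38, 11/19) → index 5
j=5: u_5=17/30 ∈ [13/38, 11/19) → index 5
j=6: u_6=61/90 ∈ [25/38, 15/19) → index 7
j=7: u_7=71/90 ∈ [25/38, 15/19) → index 7
j=8: u_8=9/10 ∈ [15/19, 1) → index 8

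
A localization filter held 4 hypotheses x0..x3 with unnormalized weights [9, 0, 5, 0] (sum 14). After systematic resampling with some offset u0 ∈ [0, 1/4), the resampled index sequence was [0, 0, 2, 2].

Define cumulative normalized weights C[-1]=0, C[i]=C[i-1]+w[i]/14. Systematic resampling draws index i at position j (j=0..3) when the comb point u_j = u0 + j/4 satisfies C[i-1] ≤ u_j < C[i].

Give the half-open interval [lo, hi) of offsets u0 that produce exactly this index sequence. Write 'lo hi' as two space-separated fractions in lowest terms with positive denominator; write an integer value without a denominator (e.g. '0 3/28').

1/7 1/4

C = [9/14, 9/14, 1, 1]
j=0 picked index 0: u0 ∈ [0, 9/14)
j=1 picked index 0: u0 ∈ [-1/4, 11/28)
j=2 picked index 2: u0 ∈ [1/7, 1/2)
j=3 picked index 2: u0 ∈ [-3/28, 1/4)
intersection: [1/7, 1/4)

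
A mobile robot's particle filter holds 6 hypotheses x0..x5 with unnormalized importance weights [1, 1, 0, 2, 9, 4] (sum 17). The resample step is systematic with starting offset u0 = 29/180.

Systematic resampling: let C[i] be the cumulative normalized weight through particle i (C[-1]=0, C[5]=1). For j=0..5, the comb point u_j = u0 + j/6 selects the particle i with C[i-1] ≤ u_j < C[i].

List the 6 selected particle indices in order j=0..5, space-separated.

C = [1/17, 2/17, 2/17, 4/17, 13/17, 1]
j=0: u_0=29/180 ∈ [2/17, 4/17) → index 3
j=1: u_1=59/180 ∈ [4/17, 13/17) → index 4
j=2: u_2=89/180 ∈ [4/17, 13/17) → index 4
j=3: u_3=119/180 ∈ [4/17, 13/17) → index 4
j=4: u_4=149/180 ∈ [13/17, 1) → index 5
j=5: u_5=179/180 ∈ [13/17, 1) → index 5

3 4 4 4 5 5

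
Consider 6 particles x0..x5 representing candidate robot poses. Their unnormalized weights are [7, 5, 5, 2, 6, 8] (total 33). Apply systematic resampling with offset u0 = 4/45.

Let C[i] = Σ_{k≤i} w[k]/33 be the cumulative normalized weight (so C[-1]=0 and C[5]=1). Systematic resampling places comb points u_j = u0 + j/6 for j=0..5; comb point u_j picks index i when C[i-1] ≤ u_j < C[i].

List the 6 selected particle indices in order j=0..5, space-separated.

C = [7/33, 4/11, 17/33, 19/33, 25/33, 1]
j=0: u_0=4/45 ∈ [0, 7/33) → index 0
j=1: u_1=23/90 ∈ [7/33, 4/11) → index 1
j=2: u_2=19/45 ∈ [4/11, 17/33) → index 2
j=3: u_3=53/90 ∈ [19/33, 25/33) → index 4
j=4: u_4=34/45 ∈ [19/33, 25/33) → index 4
j=5: u_5=83/90 ∈ [25/33, 1) → index 5

0 1 2 4 4 5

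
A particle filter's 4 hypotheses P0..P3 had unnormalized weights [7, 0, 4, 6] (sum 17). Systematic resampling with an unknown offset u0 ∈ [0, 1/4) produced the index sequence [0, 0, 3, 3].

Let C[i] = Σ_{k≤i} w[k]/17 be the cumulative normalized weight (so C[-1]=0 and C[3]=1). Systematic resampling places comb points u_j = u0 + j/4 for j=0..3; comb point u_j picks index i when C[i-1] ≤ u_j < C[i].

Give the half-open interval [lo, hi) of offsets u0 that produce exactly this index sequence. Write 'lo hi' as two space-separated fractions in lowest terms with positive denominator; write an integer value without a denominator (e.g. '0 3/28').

C = [7/17, 7/17, 11/17, 1]
j=0 picked index 0: u0 ∈ [0, 7/17)
j=1 picked index 0: u0 ∈ [-1/4, 11/68)
j=2 picked index 3: u0 ∈ [5/34, 1/2)
j=3 picked index 3: u0 ∈ [-7/68, 1/4)
intersection: [5/34, 11/68)

5/34 11/68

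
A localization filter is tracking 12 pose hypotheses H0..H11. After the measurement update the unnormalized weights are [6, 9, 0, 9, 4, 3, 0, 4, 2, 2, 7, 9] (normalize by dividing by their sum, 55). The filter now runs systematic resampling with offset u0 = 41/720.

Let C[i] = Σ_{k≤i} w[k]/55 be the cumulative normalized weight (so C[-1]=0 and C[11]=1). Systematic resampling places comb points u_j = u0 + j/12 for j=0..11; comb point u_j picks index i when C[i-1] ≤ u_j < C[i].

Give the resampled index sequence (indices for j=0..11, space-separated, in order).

C = [6/55, 3/11, 3/11, 24/55, 28/55, 31/55, 31/55, 7/11, 37/55, 39/55, 46/55, 1]
j=0: u_0=41/720 ∈ [0, 6/55) → index 0
j=1: u_1=101/720 ∈ [6/55, 3/11) → index 1
j=2: u_2=161/720 ∈ [6/55, 3/11) → index 1
j=3: u_3=221/720 ∈ [3/11, 24/55) → index 3
j=4: u_4=281/720 ∈ [3/11, 24/55) → index 3
j=5: u_5=341/720 ∈ [24/55, 28/55) → index 4
j=6: u_6=401/720 ∈ [28/55, 31/55) → index 5
j=7: u_7=461/720 ∈ [7/11, 37/55) → index 8
j=8: u_8=521/720 ∈ [39/55, 46/55) → index 10
j=9: u_9=581/720 ∈ [39/55, 46/55) → index 10
j=10: u_10=641/720 ∈ [46/55, 1) → index 11
j=11: u_11=701/720 ∈ [46/55, 1) → index 11

0 1 1 3 3 4 5 8 10 10 11 11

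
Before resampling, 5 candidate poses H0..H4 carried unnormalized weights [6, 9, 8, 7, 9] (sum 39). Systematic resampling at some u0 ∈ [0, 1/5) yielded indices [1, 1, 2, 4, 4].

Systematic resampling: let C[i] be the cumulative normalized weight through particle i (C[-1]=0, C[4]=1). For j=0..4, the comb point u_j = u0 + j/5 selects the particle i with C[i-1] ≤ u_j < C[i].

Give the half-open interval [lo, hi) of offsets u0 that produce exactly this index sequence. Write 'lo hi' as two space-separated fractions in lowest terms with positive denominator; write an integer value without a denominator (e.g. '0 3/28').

11/65 12/65

C = [2/13, 5/13, 23/39, 10/13, 1]
j=0 picked index 1: u0 ∈ [2/13, 5/13)
j=1 picked index 1: u0 ∈ [-3/65, 12/65)
j=2 picked index 2: u0 ∈ [-1/65, 37/195)
j=3 picked index 4: u0 ∈ [11/65, 2/5)
j=4 picked index 4: u0 ∈ [-2/65, 1/5)
intersection: [11/65, 12/65)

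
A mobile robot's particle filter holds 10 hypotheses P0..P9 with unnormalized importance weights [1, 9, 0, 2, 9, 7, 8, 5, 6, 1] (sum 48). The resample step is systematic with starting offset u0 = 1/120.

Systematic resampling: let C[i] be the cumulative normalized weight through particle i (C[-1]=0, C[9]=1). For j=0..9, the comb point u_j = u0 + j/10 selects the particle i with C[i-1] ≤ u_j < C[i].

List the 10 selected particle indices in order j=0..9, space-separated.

C = [1/48, 5/24, 5/24, 1/4, 7/16, 7/12, 3/4, 41/48, 47/48, 1]
j=0: u_0=1/120 ∈ [0, 1/48) → index 0
j=1: u_1=13/120 ∈ [1/48, 5/24) → index 1
j=2: u_2=5/24 ∈ [5/24, 1/4) → index 3
j=3: u_3=37/120 ∈ [1/4, 7/16) → index 4
j=4: u_4=49/120 ∈ [1/4, 7/16) → index 4
j=5: u_5=61/120 ∈ [7/16, 7/12) → index 5
j=6: u_6=73/120 ∈ [7/12, 3/4) → index 6
j=7: u_7=17/24 ∈ [7/12, 3/4) → index 6
j=8: u_8=97/120 ∈ [3/4, 41/48) → index 7
j=9: u_9=109/120 ∈ [41/48, 47/48) → index 8

0 1 3 4 4 5 6 6 7 8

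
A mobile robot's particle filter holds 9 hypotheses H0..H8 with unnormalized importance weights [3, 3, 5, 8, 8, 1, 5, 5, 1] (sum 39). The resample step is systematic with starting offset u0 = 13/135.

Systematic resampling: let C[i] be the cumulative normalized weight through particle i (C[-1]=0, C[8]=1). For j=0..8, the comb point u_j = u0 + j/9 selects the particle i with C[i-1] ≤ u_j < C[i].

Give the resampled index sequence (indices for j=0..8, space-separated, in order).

C = [1/13, 2/13, 11/39, 19/39, 9/13, 28/39, 11/13, 38/39, 1]
j=0: u_0=13/135 ∈ [1/13, 2/13) → index 1
j=1: u_1=28/135 ∈ [2/13, 11/39) → index 2
j=2: u_2=43/135 ∈ [11/39, 19/39) → index 3
j=3: u_3=58/135 ∈ [11/39, 19/39) → index 3
j=4: u_4=73/135 ∈ [19/39, 9/13) → index 4
j=5: u_5=88/135 ∈ [19/39, 9/13) → index 4
j=6: u_6=103/135 ∈ [28/39, 11/13) → index 6
j=7: u_7=118/135 ∈ [11/13, 38/39) → index 7
j=8: u_8=133/135 ∈ [38/39, 1) → index 8

1 2 3 3 4 4 6 7 8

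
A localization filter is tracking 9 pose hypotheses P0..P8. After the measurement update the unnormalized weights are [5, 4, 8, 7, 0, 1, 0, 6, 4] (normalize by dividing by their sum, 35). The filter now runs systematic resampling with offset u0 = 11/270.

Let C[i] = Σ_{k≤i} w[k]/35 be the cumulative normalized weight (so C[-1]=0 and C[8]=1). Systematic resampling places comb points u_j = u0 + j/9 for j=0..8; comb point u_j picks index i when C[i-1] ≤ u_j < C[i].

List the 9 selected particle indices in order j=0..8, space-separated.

0 1 2 2 2 3 5 7 8

C = [1/7, 9/35, 17/35, 24/35, 24/35, 5/7, 5/7, 31/35, 1]
j=0: u_0=11/270 ∈ [0, 1/7) → index 0
j=1: u_1=41/270 ∈ [1/7, 9/35) → index 1
j=2: u_2=71/270 ∈ [9/35, 17/35) → index 2
j=3: u_3=101/270 ∈ [9/35, 17/35) → index 2
j=4: u_4=131/270 ∈ [9/35, 17/35) → index 2
j=5: u_5=161/270 ∈ [17/35, 24/35) → index 3
j=6: u_6=191/270 ∈ [24/35, 5/7) → index 5
j=7: u_7=221/270 ∈ [5/7, 31/35) → index 7
j=8: u_8=251/270 ∈ [31/35, 1) → index 8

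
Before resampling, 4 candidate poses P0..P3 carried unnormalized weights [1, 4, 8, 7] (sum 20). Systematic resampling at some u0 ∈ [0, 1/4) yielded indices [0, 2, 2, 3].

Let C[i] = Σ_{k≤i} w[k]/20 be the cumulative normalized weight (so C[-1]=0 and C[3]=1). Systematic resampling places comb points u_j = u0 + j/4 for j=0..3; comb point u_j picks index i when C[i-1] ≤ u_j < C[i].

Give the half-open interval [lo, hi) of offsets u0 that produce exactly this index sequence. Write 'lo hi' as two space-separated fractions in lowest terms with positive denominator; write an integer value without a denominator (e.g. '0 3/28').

C = [1/20, 1/4, 13/20, 1]
j=0 picked index 0: u0 ∈ [0, 1/20)
j=1 picked index 2: u0 ∈ [0, 2/5)
j=2 picked index 2: u0 ∈ [-1/4, 3/20)
j=3 picked index 3: u0 ∈ [-1/10, 1/4)
intersection: [0, 1/20)

0 1/20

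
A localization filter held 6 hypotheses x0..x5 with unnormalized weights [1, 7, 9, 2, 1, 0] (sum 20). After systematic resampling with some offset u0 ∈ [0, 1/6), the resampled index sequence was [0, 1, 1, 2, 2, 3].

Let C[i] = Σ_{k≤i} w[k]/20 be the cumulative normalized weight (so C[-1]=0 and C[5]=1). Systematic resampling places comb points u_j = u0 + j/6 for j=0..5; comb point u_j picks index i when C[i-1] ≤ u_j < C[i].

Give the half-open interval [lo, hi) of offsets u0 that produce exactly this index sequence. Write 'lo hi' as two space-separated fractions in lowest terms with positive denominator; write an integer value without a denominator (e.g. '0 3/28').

C = [1/20, 2/5, 17/20, 19/20, 1, 1]
j=0 picked index 0: u0 ∈ [0, 1/20)
j=1 picked index 1: u0 ∈ [-7/60, 7/30)
j=2 picked index 1: u0 ∈ [-17/60, 1/15)
j=3 picked index 2: u0 ∈ [-1/10, 7/20)
j=4 picked index 2: u0 ∈ [-4/15, 11/60)
j=5 picked index 3: u0 ∈ [1/60, 7/60)
intersection: [1/60, 1/20)

1/60 1/20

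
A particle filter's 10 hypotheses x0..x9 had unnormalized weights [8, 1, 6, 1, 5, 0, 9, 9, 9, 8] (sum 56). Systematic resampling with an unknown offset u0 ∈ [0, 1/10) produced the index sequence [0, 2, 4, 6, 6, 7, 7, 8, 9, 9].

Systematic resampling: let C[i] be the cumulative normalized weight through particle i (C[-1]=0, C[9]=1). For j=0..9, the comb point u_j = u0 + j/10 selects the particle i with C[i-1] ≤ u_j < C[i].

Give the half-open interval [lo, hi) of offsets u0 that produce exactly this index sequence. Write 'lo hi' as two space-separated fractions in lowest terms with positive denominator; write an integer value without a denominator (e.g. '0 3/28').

C = [1/7, 9/56, 15/56, 2/7, 3/8, 3/8, 15/28, 39/56, 6/7, 1]
j=0 picked index 0: u0 ∈ [0, 1/7)
j=1 picked index 2: u0 ∈ [17/280, 47/280)
j=2 picked index 4: u0 ∈ [3/35, 7/40)
j=3 picked index 6: u0 ∈ [3/40, 33/140)
j=4 picked index 6: u0 ∈ [-1/40, 19/140)
j=5 picked index 7: u0 ∈ [1/28, 11/56)
j=6 picked index 7: u0 ∈ [-9/140, 27/280)
j=7 picked index 8: u0 ∈ [-1/280, 11/70)
j=8 picked index 9: u0 ∈ [2/35, 1/5)
j=9 picked index 9: u0 ∈ [-3/70, 1/10)
intersection: [3/35, 27/280)

3/35 27/280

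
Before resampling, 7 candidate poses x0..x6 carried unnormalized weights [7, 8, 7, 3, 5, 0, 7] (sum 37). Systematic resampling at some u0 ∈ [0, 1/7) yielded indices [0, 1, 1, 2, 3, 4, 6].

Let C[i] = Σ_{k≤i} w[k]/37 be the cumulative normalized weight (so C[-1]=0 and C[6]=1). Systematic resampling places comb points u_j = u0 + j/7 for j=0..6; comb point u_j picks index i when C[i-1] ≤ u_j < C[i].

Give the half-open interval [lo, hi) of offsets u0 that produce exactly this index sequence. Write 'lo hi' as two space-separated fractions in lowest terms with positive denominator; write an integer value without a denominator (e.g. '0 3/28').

12/259 25/259

C = [7/37, 15/37, 22/37, 25/37, 30/37, 30/37, 1]
j=0 picked index 0: u0 ∈ [0, 7/37)
j=1 picked index 1: u0 ∈ [12/259, 68/259)
j=2 picked index 1: u0 ∈ [-25/259, 31/259)
j=3 picked index 2: u0 ∈ [-6/259, 43/259)
j=4 picked index 3: u0 ∈ [6/259, 27/259)
j=5 picked index 4: u0 ∈ [-10/259, 25/259)
j=6 picked index 6: u0 ∈ [-12/259, 1/7)
intersection: [12/259, 25/259)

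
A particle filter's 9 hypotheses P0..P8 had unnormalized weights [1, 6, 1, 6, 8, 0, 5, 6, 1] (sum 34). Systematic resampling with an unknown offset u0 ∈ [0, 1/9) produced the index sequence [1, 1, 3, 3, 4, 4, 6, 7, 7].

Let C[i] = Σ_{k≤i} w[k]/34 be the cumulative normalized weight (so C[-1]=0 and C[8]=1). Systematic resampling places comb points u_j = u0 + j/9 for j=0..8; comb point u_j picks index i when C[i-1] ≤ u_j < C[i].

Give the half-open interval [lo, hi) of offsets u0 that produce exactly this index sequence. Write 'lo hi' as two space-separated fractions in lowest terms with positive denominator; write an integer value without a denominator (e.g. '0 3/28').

C = [1/34, 7/34, 4/17, 7/17, 11/17, 11/17, 27/34, 33/34, 1]
j=0 picked index 1: u0 ∈ [1/34, 7/34)
j=1 picked index 1: u0 ∈ [-25/306, 29/306)
j=2 picked index 3: u0 ∈ [2/153, 29/153)
j=3 picked index 3: u0 ∈ [-5/51, 4/51)
j=4 picked index 4: u0 ∈ [-5/153, 31/153)
j=5 picked index 4: u0 ∈ [-22/153, 14/153)
j=6 picked index 6: u0 ∈ [-1/51, 13/102)
j=7 picked index 7: u0 ∈ [5/306, 59/306)
j=8 picked index 7: u0 ∈ [-29/306, 25/306)
intersection: [1/34, 4/51)

1/34 4/51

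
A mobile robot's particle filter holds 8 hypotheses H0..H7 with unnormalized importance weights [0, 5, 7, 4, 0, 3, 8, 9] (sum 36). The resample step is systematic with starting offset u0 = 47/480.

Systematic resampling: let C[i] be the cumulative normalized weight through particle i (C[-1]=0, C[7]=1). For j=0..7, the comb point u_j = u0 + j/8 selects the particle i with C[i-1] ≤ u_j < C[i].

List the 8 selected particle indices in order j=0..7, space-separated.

1 2 3 5 6 6 7 7

C = [0, 5/36, 1/3, 4/9, 4/9, 19/36, 3/4, 1]
j=0: u_0=47/480 ∈ [0, 5/36) → index 1
j=1: u_1=107/480 ∈ [5/36, 1/3) → index 2
j=2: u_2=167/480 ∈ [1/3, 4/9) → index 3
j=3: u_3=227/480 ∈ [4/9, 19/36) → index 5
j=4: u_4=287/480 ∈ [19/36, 3/4) → index 6
j=5: u_5=347/480 ∈ [19/36, 3/4) → index 6
j=6: u_6=407/480 ∈ [3/4, 1) → index 7
j=7: u_7=467/480 ∈ [3/4, 1) → index 7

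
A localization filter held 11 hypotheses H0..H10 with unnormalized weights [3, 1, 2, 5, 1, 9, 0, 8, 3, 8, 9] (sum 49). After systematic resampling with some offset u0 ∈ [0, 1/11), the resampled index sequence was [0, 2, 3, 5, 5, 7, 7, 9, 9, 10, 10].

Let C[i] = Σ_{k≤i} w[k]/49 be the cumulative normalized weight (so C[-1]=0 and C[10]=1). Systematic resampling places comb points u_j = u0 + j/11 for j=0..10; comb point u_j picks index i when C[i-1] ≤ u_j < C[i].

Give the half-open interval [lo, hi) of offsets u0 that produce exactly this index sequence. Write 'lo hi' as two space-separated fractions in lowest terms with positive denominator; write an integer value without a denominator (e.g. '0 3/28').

9/539 17/539

C = [3/49, 4/49, 6/49, 11/49, 12/49, 3/7, 3/7, 29/49, 32/49, 40/49, 1]
j=0 picked index 0: u0 ∈ [0, 3/49)
j=1 picked index 2: u0 ∈ [-5/539, 17/539)
j=2 picked index 3: u0 ∈ [-32/539, 23/539)
j=3 picked index 5: u0 ∈ [-15/539, 12/77)
j=4 picked index 5: u0 ∈ [-64/539, 5/77)
j=5 picked index 7: u0 ∈ [-2/77, 74/539)
j=6 picked index 7: u0 ∈ [-9/77, 25/539)
j=7 picked index 9: u0 ∈ [9/539, 97/539)
j=8 picked index 9: u0 ∈ [-40/539, 48/539)
j=9 picked index 10: u0 ∈ [-1/539, 2/11)
j=10 picked index 10: u0 ∈ [-50/539, 1/11)
intersection: [9/539, 17/539)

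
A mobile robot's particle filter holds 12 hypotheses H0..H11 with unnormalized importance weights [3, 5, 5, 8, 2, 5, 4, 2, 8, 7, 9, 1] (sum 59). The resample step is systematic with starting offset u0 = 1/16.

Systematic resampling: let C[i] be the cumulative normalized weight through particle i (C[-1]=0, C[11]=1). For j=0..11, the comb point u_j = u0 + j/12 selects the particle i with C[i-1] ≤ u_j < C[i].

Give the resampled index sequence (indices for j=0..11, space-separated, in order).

1 2 3 3 5 6 7 8 9 9 10 10

C = [3/59, 8/59, 13/59, 21/59, 23/59, 28/59, 32/59, 34/59, 42/59, 49/59, 58/59, 1]
j=0: u_0=1/16 ∈ [3/59, 8/59) → index 1
j=1: u_1=7/48 ∈ [8/59, 13/59) → index 2
j=2: u_2=11/48 ∈ [13/59, 21/59) → index 3
j=3: u_3=5/16 ∈ [13/59, 21/59) → index 3
j=4: u_4=19/48 ∈ [23/59, 28/59) → index 5
j=5: u_5=23/48 ∈ [28/59, 32/59) → index 6
j=6: u_6=9/16 ∈ [32/59, 34/59) → index 7
j=7: u_7=31/48 ∈ [34/59, 42/59) → index 8
j=8: u_8=35/48 ∈ [42/59, 49/59) → index 9
j=9: u_9=13/16 ∈ [42/59, 49/59) → index 9
j=10: u_10=43/48 ∈ [49/59, 58/59) → index 10
j=11: u_11=47/48 ∈ [49/59, 58/59) → index 10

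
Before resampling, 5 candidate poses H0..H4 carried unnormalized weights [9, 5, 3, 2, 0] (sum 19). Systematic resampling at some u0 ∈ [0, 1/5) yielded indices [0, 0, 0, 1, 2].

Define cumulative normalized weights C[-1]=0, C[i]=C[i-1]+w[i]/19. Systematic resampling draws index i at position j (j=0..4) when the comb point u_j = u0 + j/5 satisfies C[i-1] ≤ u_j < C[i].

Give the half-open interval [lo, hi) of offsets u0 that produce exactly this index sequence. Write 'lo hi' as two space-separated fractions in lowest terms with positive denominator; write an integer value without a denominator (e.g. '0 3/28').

C = [9/19, 14/19, 17/19, 1, 1]
j=0 picked index 0: u0 ∈ [0, 9/19)
j=1 picked index 0: u0 ∈ [-1/5, 26/95)
j=2 picked index 0: u0 ∈ [-2/5, 7/95)
j=3 picked index 1: u0 ∈ [-12/95, 13/95)
j=4 picked index 2: u0 ∈ [-6/95, 9/95)
intersection: [0, 7/95)

0 7/95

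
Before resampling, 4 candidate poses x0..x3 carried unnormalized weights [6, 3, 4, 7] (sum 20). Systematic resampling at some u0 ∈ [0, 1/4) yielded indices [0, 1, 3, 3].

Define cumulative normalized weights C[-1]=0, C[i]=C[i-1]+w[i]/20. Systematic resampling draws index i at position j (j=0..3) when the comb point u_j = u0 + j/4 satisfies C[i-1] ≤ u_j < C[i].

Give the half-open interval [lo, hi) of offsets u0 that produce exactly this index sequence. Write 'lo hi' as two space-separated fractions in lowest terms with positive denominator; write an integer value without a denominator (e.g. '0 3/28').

3/20 1/5

C = [3/10, 9/20, 13/20, 1]
j=0 picked index 0: u0 ∈ [0, 3/10)
j=1 picked index 1: u0 ∈ [1/20, 1/5)
j=2 picked index 3: u0 ∈ [3/20, 1/2)
j=3 picked index 3: u0 ∈ [-1/10, 1/4)
intersection: [3/20, 1/5)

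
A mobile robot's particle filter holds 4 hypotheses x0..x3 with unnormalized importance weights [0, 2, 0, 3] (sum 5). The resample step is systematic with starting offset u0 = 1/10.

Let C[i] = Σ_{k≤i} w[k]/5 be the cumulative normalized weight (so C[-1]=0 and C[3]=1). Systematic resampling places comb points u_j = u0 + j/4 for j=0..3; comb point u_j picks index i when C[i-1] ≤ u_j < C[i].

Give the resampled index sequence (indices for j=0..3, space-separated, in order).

C = [0, 2/5, 2/5, 1]
j=0: u_0=1/10 ∈ [0, 2/5) → index 1
j=1: u_1=7/20 ∈ [0, 2/5) → index 1
j=2: u_2=3/5 ∈ [2/5, 1) → index 3
j=3: u_3=17/20 ∈ [2/5, 1) → index 3

1 1 3 3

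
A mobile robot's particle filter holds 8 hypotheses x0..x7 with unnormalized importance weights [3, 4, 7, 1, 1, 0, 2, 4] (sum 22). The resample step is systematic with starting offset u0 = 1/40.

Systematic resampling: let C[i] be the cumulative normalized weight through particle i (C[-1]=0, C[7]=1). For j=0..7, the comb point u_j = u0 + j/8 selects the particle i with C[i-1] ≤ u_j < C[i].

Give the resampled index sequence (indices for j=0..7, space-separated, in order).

C = [3/22, 7/22, 7/11, 15/22, 8/11, 8/11, 9/11, 1]
j=0: u_0=1/40 ∈ [0, 3/22) → index 0
j=1: u_1=3/20 ∈ [3/22, 7/22) → index 1
j=2: u_2=11/40 ∈ [3/22, 7/22) → index 1
j=3: u_3=2/5 ∈ [7/22, 7/11) → index 2
j=4: u_4=21/40 ∈ [7/22, 7/11) → index 2
j=5: u_5=13/20 ∈ [7/11, 15/22) → index 3
j=6: u_6=31/40 ∈ [8/11, 9/11) → index 6
j=7: u_7=9/10 ∈ [9/11, 1) → index 7

0 1 1 2 2 3 6 7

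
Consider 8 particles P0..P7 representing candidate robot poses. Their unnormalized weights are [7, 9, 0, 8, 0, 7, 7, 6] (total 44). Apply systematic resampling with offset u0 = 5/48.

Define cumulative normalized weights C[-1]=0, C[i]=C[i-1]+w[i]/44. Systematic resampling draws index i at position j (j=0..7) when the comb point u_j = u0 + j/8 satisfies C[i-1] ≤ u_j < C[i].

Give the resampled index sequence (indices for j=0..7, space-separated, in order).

C = [7/44, 4/11, 4/11, 6/11, 6/11, 31/44, 19/22, 1]
j=0: u_0=5/48 ∈ [0, 7/44) → index 0
j=1: u_1=11/48 ∈ [7/44, 4/11) → index 1
j=2: u_2=17/48 ∈ [7/44, 4/11) → index 1
j=3: u_3=23/48 ∈ [4/11, 6/11) → index 3
j=4: u_4=29/48 ∈ [6/11, 31/44) → index 5
j=5: u_5=35/48 ∈ [31/44, 19/22) → index 6
j=6: u_6=41/48 ∈ [31/44, 19/22) → index 6
j=7: u_7=47/48 ∈ [19/22, 1) → index 7

0 1 1 3 5 6 6 7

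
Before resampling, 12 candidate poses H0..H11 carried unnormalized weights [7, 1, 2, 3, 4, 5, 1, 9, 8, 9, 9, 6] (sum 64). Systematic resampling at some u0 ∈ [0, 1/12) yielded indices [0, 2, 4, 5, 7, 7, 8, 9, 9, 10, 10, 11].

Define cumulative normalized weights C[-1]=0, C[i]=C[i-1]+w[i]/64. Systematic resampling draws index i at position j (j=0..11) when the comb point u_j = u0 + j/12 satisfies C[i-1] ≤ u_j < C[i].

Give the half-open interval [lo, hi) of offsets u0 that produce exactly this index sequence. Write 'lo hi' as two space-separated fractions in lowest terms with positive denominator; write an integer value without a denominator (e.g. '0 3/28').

1/24 7/96

C = [7/64, 1/8, 5/32, 13/64, 17/64, 11/32, 23/64, 1/2, 5/8, 49/64, 29/32, 1]
j=0 picked index 0: u0 ∈ [0, 7/64)
j=1 picked index 2: u0 ∈ [1/24, 7/96)
j=2 picked index 4: u0 ∈ [7/192, 19/192)
j=3 picked index 5: u0 ∈ [1/64, 3/32)
j=4 picked index 7: u0 ∈ [5/192, 1/6)
j=5 picked index 7: u0 ∈ [-11/192, 1/12)
j=6 picked index 8: u0 ∈ [0, 1/8)
j=7 picked index 9: u0 ∈ [1/24, 35/192)
j=8 picked index 9: u0 ∈ [-1/24, 19/192)
j=9 picked index 10: u0 ∈ [1/64, 5/32)
j=10 picked index 10: u0 ∈ [-13/192, 7/96)
j=11 picked index 11: u0 ∈ [-1/96, 1/12)
intersection: [1/24, 7/96)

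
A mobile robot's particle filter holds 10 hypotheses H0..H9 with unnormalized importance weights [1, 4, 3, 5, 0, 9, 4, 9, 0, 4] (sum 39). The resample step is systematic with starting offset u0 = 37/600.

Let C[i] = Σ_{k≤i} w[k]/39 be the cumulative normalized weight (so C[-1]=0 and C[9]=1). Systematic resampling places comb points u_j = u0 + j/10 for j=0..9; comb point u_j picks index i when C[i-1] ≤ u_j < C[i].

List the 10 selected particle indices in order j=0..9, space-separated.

1 2 3 5 5 5 6 7 7 9

C = [1/39, 5/39, 8/39, 1/3, 1/3, 22/39, 2/3, 35/39, 35/39, 1]
j=0: u_0=37/600 ∈ [1/39, 5/39) → index 1
j=1: u_1=97/600 ∈ [5/39, 8/39) → index 2
j=2: u_2=157/600 ∈ [8/39, 1/3) → index 3
j=3: u_3=217/600 ∈ [1/3, 22/39) → index 5
j=4: u_4=277/600 ∈ [1/3, 22/39) → index 5
j=5: u_5=337/600 ∈ [1/3, 22/39) → index 5
j=6: u_6=397/600 ∈ [22/39, 2/3) → index 6
j=7: u_7=457/600 ∈ [2/3, 35/39) → index 7
j=8: u_8=517/600 ∈ [2/3, 35/39) → index 7
j=9: u_9=577/600 ∈ [35/39, 1) → index 9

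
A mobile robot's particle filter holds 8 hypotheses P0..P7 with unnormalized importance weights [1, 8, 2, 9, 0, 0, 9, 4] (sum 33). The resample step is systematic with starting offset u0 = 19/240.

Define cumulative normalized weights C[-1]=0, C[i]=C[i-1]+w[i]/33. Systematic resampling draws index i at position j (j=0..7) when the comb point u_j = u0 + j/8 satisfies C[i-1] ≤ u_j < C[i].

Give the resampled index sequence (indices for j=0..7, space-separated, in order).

1 1 2 3 3 6 6 7

C = [1/33, 3/11, 1/3, 20/33, 20/33, 20/33, 29/33, 1]
j=0: u_0=19/240 ∈ [1/33, 3/11) → index 1
j=1: u_1=49/240 ∈ [1/33, 3/11) → index 1
j=2: u_2=79/240 ∈ [3/11, 1/3) → index 2
j=3: u_3=109/240 ∈ [1/3, 20/33) → index 3
j=4: u_4=139/240 ∈ [1/3, 20/33) → index 3
j=5: u_5=169/240 ∈ [20/33, 29/33) → index 6
j=6: u_6=199/240 ∈ [20/33, 29/33) → index 6
j=7: u_7=229/240 ∈ [29/33, 1) → index 7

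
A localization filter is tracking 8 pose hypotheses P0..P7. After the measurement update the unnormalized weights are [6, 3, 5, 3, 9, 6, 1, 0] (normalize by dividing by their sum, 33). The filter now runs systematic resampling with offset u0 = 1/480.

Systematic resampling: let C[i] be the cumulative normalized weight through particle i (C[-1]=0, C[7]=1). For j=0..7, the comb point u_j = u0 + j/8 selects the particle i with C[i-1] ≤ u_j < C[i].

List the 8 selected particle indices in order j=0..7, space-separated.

C = [2/11, 3/11, 14/33, 17/33, 26/33, 32/33, 1, 1]
j=0: u_0=1/480 ∈ [0, 2/11) → index 0
j=1: u_1=61/480 ∈ [0, 2/11) → index 0
j=2: u_2=121/480 ∈ [2/11, 3/11) → index 1
j=3: u_3=181/480 ∈ [3/11, 14/33) → index 2
j=4: u_4=241/480 ∈ [14/33, 17/33) → index 3
j=5: u_5=301/480 ∈ [17/33, 26/33) → index 4
j=6: u_6=361/480 ∈ [17/33, 26/33) → index 4
j=7: u_7=421/480 ∈ [26/33, 32/33) → index 5

0 0 1 2 3 4 4 5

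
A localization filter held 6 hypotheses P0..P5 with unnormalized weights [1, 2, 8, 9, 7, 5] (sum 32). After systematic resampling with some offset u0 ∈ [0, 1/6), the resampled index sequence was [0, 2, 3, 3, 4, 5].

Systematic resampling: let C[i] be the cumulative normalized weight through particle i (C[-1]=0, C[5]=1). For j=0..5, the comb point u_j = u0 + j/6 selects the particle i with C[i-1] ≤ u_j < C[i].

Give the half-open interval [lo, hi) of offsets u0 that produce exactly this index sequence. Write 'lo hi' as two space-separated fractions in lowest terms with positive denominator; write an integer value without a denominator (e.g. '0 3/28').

C = [1/32, 3/32, 11/32, 5/8, 27/32, 1]
j=0 picked index 0: u0 ∈ [0, 1/32)
j=1 picked index 2: u0 ∈ [-7/96, 17/96)
j=2 picked index 3: u0 ∈ [1/96, 7/24)
j=3 picked index 3: u0 ∈ [-5/32, 1/8)
j=4 picked index 4: u0 ∈ [-1/24, 17/96)
j=5 picked index 5: u0 ∈ [1/96, 1/6)
intersection: [1/96, 1/32)

1/96 1/32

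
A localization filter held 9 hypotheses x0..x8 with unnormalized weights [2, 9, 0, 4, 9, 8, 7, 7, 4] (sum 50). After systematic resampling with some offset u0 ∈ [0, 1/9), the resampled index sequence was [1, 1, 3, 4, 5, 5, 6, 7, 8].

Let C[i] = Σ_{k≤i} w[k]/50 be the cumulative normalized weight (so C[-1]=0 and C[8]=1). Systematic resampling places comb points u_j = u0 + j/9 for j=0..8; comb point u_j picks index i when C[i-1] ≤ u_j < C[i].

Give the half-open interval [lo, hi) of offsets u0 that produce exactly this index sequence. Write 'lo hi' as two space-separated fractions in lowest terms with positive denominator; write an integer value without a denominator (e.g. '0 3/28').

1/25 7/90

C = [1/25, 11/50, 11/50, 3/10, 12/25, 16/25, 39/50, 23/25, 1]
j=0 picked index 1: u0 ∈ [1/25, 11/50)
j=1 picked index 1: u0 ∈ [-16/225, 49/450)
j=2 picked index 3: u0 ∈ [-1/450, 7/90)
j=3 picked index 4: u0 ∈ [-1/30, 11/75)
j=4 picked index 5: u0 ∈ [8/225, 44/225)
j=5 picked index 5: u0 ∈ [-17/225, 19/225)
j=6 picked index 6: u0 ∈ [-2/75, 17/150)
j=7 picked index 7: u0 ∈ [1/450, 32/225)
j=8 picked index 8: u0 ∈ [7/225, 1/9)
intersection: [1/25, 7/90)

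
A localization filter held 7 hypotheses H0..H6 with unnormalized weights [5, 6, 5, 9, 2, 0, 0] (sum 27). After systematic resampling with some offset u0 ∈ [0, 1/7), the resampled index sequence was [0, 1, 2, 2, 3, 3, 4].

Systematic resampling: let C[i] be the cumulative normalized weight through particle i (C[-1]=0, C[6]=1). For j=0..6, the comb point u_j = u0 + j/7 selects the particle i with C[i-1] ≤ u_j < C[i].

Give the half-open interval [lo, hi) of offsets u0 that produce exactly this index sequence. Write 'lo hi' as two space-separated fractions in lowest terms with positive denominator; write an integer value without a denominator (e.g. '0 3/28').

23/189 1/7

C = [5/27, 11/27, 16/27, 25/27, 1, 1, 1]
j=0 picked index 0: u0 ∈ [0, 5/27)
j=1 picked index 1: u0 ∈ [8/189, 50/189)
j=2 picked index 2: u0 ∈ [23/189, 58/189)
j=3 picked index 2: u0 ∈ [-4/189, 31/189)
j=4 picked index 3: u0 ∈ [4/189, 67/189)
j=5 picked index 3: u0 ∈ [-23/189, 40/189)
j=6 picked index 4: u0 ∈ [13/189, 1/7)
intersection: [23/189, 1/7)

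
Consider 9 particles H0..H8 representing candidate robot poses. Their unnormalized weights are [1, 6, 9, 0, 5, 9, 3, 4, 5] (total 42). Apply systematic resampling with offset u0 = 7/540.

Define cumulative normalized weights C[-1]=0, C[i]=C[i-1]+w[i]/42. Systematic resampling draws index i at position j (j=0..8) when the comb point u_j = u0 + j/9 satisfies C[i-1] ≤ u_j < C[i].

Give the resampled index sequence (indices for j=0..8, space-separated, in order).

C = [1/42, 1/6, 8/21, 8/21, 1/2, 5/7, 11/14, 37/42, 1]
j=0: u_0=7/540 ∈ [0, 1/42) → index 0
j=1: u_1=67/540 ∈ [1/42, 1/6) → index 1
j=2: u_2=127/540 ∈ [1/6, 8/21) → index 2
j=3: u_3=187/540 ∈ [1/6, 8/21) → index 2
j=4: u_4=247/540 ∈ [8/21, 1/2) → index 4
j=5: u_5=307/540 ∈ [1/2, 5/7) → index 5
j=6: u_6=367/540 ∈ [1/2, 5/7) → index 5
j=7: u_7=427/540 ∈ [11/14, 37/42) → index 7
j=8: u_8=487/540 ∈ [37/42, 1) → index 8

0 1 2 2 4 5 5 7 8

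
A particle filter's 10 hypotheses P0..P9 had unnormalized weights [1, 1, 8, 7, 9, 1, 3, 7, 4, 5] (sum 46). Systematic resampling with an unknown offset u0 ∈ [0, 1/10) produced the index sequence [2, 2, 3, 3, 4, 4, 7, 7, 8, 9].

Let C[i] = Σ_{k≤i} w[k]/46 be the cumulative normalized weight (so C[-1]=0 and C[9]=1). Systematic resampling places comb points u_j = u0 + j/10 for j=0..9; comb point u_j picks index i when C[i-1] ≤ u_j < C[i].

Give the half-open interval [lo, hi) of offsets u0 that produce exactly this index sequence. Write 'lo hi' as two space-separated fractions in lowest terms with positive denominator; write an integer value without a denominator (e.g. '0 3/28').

6/115 3/46

C = [1/46, 1/23, 5/23, 17/46, 13/23, 27/46, 15/23, 37/46, 41/46, 1]
j=0 picked index 2: u0 ∈ [1/23, 5/23)
j=1 picked index 2: u0 ∈ [-13/230, 27/230)
j=2 picked index 3: u0 ∈ [2/115, 39/230)
j=3 picked index 3: u0 ∈ [-19/230, 8/115)
j=4 picked index 4: u0 ∈ [-7/230, 19/115)
j=5 picked index 4: u0 ∈ [-3/23, 3/46)
j=6 picked index 7: u0 ∈ [6/115, 47/230)
j=7 picked index 7: u0 ∈ [-11/230, 12/115)
j=8 picked index 8: u0 ∈ [1/230, 21/230)
j=9 picked index 9: u0 ∈ [-1/115, 1/10)
intersection: [6/115, 3/46)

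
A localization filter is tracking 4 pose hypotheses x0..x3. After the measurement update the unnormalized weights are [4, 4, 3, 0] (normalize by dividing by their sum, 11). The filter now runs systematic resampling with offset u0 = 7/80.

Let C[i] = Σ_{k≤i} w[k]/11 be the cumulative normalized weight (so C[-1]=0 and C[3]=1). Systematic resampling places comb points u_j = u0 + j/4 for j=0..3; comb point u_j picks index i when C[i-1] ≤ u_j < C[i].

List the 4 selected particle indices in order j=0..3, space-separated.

C = [4/11, 8/11, 1, 1]
j=0: u_0=7/80 ∈ [0, 4/11) → index 0
j=1: u_1=27/80 ∈ [0, 4/11) → index 0
j=2: u_2=47/80 ∈ [4/11, 8/11) → index 1
j=3: u_3=67/80 ∈ [8/11, 1) → index 2

0 0 1 2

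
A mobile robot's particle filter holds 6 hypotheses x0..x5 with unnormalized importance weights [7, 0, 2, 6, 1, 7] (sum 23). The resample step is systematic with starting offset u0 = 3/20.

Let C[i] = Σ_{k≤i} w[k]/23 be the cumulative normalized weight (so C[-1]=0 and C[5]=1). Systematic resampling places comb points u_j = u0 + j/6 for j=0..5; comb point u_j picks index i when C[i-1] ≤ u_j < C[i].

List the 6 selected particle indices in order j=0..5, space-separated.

0 2 3 3 5 5

C = [7/23, 7/23, 9/23, 15/23, 16/23, 1]
j=0: u_0=3/20 ∈ [0, 7/23) → index 0
j=1: u_1=19/60 ∈ [7/23, 9/23) → index 2
j=2: u_2=29/60 ∈ [9/23, 15/23) → index 3
j=3: u_3=13/20 ∈ [9/23, 15/23) → index 3
j=4: u_4=49/60 ∈ [16/23, 1) → index 5
j=5: u_5=59/60 ∈ [16/23, 1) → index 5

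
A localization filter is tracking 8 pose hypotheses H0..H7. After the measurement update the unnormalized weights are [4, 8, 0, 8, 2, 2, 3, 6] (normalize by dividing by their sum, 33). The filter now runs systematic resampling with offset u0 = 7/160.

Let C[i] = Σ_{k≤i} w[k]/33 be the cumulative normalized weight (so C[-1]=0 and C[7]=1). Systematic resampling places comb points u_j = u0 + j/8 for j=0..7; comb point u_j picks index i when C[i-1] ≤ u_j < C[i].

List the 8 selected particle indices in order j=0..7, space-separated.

0 1 1 3 3 5 6 7

C = [4/33, 4/11, 4/11, 20/33, 2/3, 8/11, 9/11, 1]
j=0: u_0=7/160 ∈ [0, 4/33) → index 0
j=1: u_1=27/160 ∈ [4/33, 4/11) → index 1
j=2: u_2=47/160 ∈ [4/33, 4/11) → index 1
j=3: u_3=67/160 ∈ [4/11, 20/33) → index 3
j=4: u_4=87/160 ∈ [4/11, 20/33) → index 3
j=5: u_5=107/160 ∈ [2/3, 8/11) → index 5
j=6: u_6=127/160 ∈ [8/11, 9/11) → index 6
j=7: u_7=147/160 ∈ [9/11, 1) → index 7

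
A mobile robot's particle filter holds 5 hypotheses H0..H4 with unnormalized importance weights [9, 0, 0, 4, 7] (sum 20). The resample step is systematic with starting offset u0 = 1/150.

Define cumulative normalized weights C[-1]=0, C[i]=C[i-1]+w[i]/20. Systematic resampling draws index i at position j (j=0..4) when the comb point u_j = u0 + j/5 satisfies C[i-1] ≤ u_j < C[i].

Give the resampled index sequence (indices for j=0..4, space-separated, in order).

0 0 0 3 4

C = [9/20, 9/20, 9/20, 13/20, 1]
j=0: u_0=1/150 ∈ [0, 9/20) → index 0
j=1: u_1=31/150 ∈ [0, 9/20) → index 0
j=2: u_2=61/150 ∈ [0, 9/20) → index 0
j=3: u_3=91/150 ∈ [9/20, 13/20) → index 3
j=4: u_4=121/150 ∈ [13/20, 1) → index 4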